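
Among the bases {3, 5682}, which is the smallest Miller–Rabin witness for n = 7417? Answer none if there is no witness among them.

none

n − 1 = 7416 = 2^3 · 927, so s = 3 and d = 927.
Base 3: x_0 = 3^927 mod 7417 = 7416. x_0 = 7416 ≡ −1, so 3 is not a witness.
Base 5682: x_0 = 5682^927 mod 7417 = 739. x_0 is neither 1 nor 7416, so continue squaring. x_1 = 739^2 mod 7417 = 4680. x_2 = 4680^2 mod 7417 = 7416. x_2 ≡ −1, so 5682 is not a witness.
No listed base is a witness for 7417.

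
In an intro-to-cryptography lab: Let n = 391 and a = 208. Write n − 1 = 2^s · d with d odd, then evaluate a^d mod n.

47

n − 1 = 390 = 2^1 · 195, so s = 1 and d = 195.
208^195 mod 391 = 47.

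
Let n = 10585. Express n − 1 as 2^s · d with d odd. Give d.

1323

Halving: 10584 → 5292 → 2646 → 1323; 1323 is odd.
So 10584 = 2^3 · 1323.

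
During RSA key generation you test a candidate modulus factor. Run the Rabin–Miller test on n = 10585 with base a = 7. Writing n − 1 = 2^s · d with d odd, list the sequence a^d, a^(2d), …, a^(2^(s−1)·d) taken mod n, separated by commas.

5453, 1944, 291

n − 1 = 10584 = 2^3 · 1323, so s = 3 and d = 1323.
x_0 = 7^1323 mod 10585 = 5453.
x_1 = 5453^2 mod 10585 = 1944.
x_2 = 1944^2 mod 10585 = 291.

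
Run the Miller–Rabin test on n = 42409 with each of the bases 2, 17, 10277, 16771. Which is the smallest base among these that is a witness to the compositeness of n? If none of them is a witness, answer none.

n − 1 = 42408 = 2^3 · 5301, so s = 3 and d = 5301.
Base 2: x_0 = 2^5301 mod 42409 = 37458. x_0 is neither 1 nor 42408, so continue squaring. x_1 = 37458^2 mod 42409 = 42408. x_1 ≡ −1, so 2 is not a witness.
Base 17: x_0 = 17^5301 mod 42409 = 19761. x_0 is neither 1 nor 42408, so continue squaring. x_1 = 19761^2 mod 42409 = 37458. x_2 = 37458^2 mod 42409 = 42408. x_2 ≡ −1, so 17 is not a witness.
Base 10277: x_0 = 10277^5301 mod 42409 = 22648. x_0 is neither 1 nor 42408, so continue squaring. x_1 = 22648^2 mod 42409 = 37458. x_2 = 37458^2 mod 42409 = 42408. x_2 ≡ −1, so 10277 is not a witness.
Base 16771: x_0 = 16771^5301 mod 42409 = 37458. x_0 is neither 1 nor 42408, so continue squaring. x_1 = 37458^2 mod 42409 = 42408. x_1 ≡ −1, so 16771 is not a witness.
No listed base is a witness for 42409.

none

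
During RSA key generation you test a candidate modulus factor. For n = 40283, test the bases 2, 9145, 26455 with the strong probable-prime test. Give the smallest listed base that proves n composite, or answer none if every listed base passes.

none

n − 1 = 40282 = 2^1 · 20141, so s = 1 and d = 20141.
Base 2: x_0 = 2^20141 mod 40283 = 40282. x_0 = 40282 ≡ −1, so 2 is not a witness.
Base 9145: x_0 = 9145^20141 mod 40283 = 40282. x_0 = 40282 ≡ −1, so 9145 is not a witness.
Base 26455: x_0 = 26455^20141 mod 40283 = 1. x_0 = 1, so 26455 is not a witness.
No listed base is a witness for 40283.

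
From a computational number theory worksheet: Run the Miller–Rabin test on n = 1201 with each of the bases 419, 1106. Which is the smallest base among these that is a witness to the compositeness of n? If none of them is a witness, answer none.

n − 1 = 1200 = 2^4 · 75, so s = 4 and d = 75.
Base 419: x_0 = 419^75 mod 1201 = 343. x_0 is neither 1 nor 1200, so continue squaring. x_1 = 343^2 mod 1201 = 1152. x_2 = 1152^2 mod 1201 = 1200. x_2 ≡ −1, so 419 is not a witness.
Base 1106: x_0 = 1106^75 mod 1201 = 1200. x_0 = 1200 ≡ −1, so 1106 is not a witness.
No listed base is a witness for 1201.

none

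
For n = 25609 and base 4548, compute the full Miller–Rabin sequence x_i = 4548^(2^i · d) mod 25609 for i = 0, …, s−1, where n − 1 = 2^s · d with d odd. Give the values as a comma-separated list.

17126, 25608, 1

n − 1 = 25608 = 2^3 · 3201, so s = 3 and d = 3201.
x_0 = 4548^3201 mod 25609 = 17126.
x_1 = 17126^2 mod 25609 = 25608.
x_2 = 25608^2 mod 25609 = 1.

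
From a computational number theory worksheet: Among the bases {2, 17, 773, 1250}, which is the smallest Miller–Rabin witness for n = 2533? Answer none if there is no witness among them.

2

n − 1 = 2532 = 2^2 · 633, so s = 2 and d = 633.
Base 2: x_0 = 2^633 mod 2533 = 2127. x_0 is neither 1 nor 2532, so continue squaring. x_1 = 2127^2 mod 2533 = 191. Reached i = s−1 = 1 without hitting −1: 2 is a Miller–Rabin witness and 2533 is composite.
Base 17: x_0 = 17^633 mod 2533 = 2465. x_0 is neither 1 nor 2532, so continue squaring. x_1 = 2465^2 mod 2533 = 2091. Reached i = s−1 = 1 without hitting −1: 17 is a Miller–Rabin witness and 2533 is composite.
Base 773: x_0 = 773^633 mod 2533 = 1521. x_0 is neither 1 nor 2532, so continue squaring. x_1 = 1521^2 mod 2533 = 812. Reached i = s−1 = 1 without hitting −1: 773 is a Miller–Rabin witness and 2533 is composite.
Base 1250: x_0 = 1250^633 mod 2533 = 2525. x_0 is neither 1 nor 2532, so continue squaring. x_1 = 2525^2 mod 2533 = 64. Reached i = s−1 = 1 without hitting −1: 1250 is a Miller–Rabin witness and 2533 is composite.
The smallest witness among the given bases is 2.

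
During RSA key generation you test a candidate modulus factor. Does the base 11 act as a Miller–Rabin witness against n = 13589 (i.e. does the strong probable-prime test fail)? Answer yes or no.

yes

n − 1 = 13588 = 2^2 · 3397, so s = 2 and d = 3397.
Repeated squaring mod 13589: 11^1 ≡ 11, 11^2 ≡ 121, 11^4 ≡ 1052, 11^8 ≡ 5995, 11^16 ≡ 10709, 11^32 ≡ 5110, 11^64 ≡ 7631, 11^128 ≡ 3296, 11^256 ≡ 6005, 11^512 ≡ 8408, 11^1024 ≡ 4486, 11^2048 ≡ 12476.
3397 = 2048 + 1024 + 256 + 64 + 4 + 1, so 11^3397 ≡ 12476·4486·6005·7631·1052·11 ≡ 2049 (mod 13589).
x_0 = 11^3397 mod 13589 = 2049.
x_0 is neither 1 nor 13588, so continue squaring.
x_1 = 2049^2 mod 13589 = 12989.
Reached i = s−1 = 1 without hitting −1: 11 is a Miller–Rabin witness and 13589 is composite.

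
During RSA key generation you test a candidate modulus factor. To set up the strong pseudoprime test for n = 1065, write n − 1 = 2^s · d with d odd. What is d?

133

Halving: 1064 → 532 → 266 → 133; 133 is odd.
So 1064 = 2^3 · 133.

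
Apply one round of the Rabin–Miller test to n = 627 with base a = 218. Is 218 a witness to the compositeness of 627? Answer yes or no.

yes

n − 1 = 626 = 2^1 · 313, so s = 1 and d = 313.
Repeated squaring mod 627: 218^1 ≡ 218, 218^2 ≡ 499, 218^4 ≡ 82, 218^8 ≡ 454, 218^16 ≡ 460, 218^32 ≡ 301, 218^64 ≡ 313, 218^128 ≡ 157, 218^256 ≡ 196.
313 = 256 + 32 + 16 + 8 + 1, so 218^313 ≡ 196·301·460·454·218 ≡ 80 (mod 627).
x_0 = 218^313 mod 627 = 80.
x_0 ∉ {1, 626} and s = 1, so 218 is a Miller–Rabin witness and 627 is composite.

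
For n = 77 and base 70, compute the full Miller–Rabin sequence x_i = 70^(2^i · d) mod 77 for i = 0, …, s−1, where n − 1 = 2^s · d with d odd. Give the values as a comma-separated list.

14, 42

n − 1 = 76 = 2^2 · 19, so s = 2 and d = 19.
x_0 = 70^19 mod 77 = 14.
x_1 = 14^2 mod 77 = 42.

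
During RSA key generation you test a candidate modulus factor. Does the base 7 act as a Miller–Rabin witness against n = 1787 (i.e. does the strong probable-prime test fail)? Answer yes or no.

no

n − 1 = 1786 = 2^1 · 893, so s = 1 and d = 893.
x_0 = 7^893 mod 1787 = 1786.
x_0 = 1786 ≡ −1, so 7 is not a witness.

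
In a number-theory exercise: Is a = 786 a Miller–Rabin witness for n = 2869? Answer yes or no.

n − 1 = 2868 = 2^2 · 717, so s = 2 and d = 717.
x_0 = 786^717 mod 2869 = 2224.
x_0 is neither 1 nor 2868, so continue squaring.
x_1 = 2224^2 mod 2869 = 20.
Reached i = s−1 = 1 without hitting −1: 786 is a Miller–Rabin witness and 2869 is composite.

yes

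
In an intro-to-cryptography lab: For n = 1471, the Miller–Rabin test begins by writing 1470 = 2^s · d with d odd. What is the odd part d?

Halving: 1470 → 735; 735 is odd.
So 1470 = 2^1 · 735.

735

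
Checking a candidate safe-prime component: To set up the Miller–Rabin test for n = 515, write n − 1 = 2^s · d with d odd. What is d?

257

Halving: 514 → 257; 257 is odd.
So 514 = 2^1 · 257.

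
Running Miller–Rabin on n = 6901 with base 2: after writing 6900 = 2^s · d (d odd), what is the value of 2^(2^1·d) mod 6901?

n − 1 = 6900 = 2^2 · 1725, so s = 2 and d = 1725.
x_0 = 2^1725 mod 6901 = 1785.
x_1 = 1785^2 mod 6901 = 4864.

4864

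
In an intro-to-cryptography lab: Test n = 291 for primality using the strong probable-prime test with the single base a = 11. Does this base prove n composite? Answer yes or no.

yes

n − 1 = 290 = 2^1 · 145, so s = 1 and d = 145.
x_0 = 11^145 mod 291 = 11.
x_0 ∉ {1, 290} and s = 1, so 11 is a Miller–Rabin witness and 291 is composite.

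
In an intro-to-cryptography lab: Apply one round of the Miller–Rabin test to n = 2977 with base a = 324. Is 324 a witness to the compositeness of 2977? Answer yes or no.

no

n − 1 = 2976 = 2^5 · 93, so s = 5 and d = 93.
x_0 = 324^93 mod 2977 = 2976.
x_0 = 2976 ≡ −1, so 324 is not a witness.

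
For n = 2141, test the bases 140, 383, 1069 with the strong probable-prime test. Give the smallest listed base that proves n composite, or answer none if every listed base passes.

none

n − 1 = 2140 = 2^2 · 535, so s = 2 and d = 535.
Base 140: x_0 = 140^535 mod 2141 = 419. x_0 is neither 1 nor 2140, so continue squaring. x_1 = 419^2 mod 2141 = 2140. x_1 ≡ −1, so 140 is not a witness.
Base 383: x_0 = 383^535 mod 2141 = 2140. x_0 = 2140 ≡ −1, so 383 is not a witness.
Base 1069: x_0 = 1069^535 mod 2141 = 2140. x_0 = 2140 ≡ −1, so 1069 is not a witness.
No listed base is a witness for 2141.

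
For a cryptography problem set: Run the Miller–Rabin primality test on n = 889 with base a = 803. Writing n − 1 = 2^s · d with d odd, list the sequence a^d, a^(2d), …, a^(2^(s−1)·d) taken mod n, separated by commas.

n − 1 = 888 = 2^3 · 111, so s = 3 and d = 111.
x_0 = 803^111 mod 889 = 174.
x_1 = 174^2 mod 889 = 50.
x_2 = 50^2 mod 889 = 722.

174, 50, 722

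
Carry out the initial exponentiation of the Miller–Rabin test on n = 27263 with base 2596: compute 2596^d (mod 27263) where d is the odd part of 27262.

9044

n − 1 = 27262 = 2^1 · 13631, so s = 1 and d = 13631.
2596^13631 mod 27263 = 9044.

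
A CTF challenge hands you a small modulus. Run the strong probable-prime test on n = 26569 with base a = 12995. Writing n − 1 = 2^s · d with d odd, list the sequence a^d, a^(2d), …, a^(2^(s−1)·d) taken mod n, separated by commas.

10107, 20213, 13856

n − 1 = 26568 = 2^3 · 3321, so s = 3 and d = 3321.
x_0 = 12995^3321 mod 26569 = 10107.
x_1 = 10107^2 mod 26569 = 20213.
x_2 = 20213^2 mod 26569 = 13856.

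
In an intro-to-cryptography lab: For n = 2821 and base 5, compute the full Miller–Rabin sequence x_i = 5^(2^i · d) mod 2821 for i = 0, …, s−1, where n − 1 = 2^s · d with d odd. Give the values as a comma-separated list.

n − 1 = 2820 = 2^2 · 705, so s = 2 and d = 705.
x_0 = 5^705 mod 2821 = 993.
x_1 = 993^2 mod 2821 = 1520.

993, 1520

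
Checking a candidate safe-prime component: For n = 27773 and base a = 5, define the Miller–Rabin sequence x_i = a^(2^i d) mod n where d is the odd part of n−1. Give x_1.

n − 1 = 27772 = 2^2 · 6943, so s = 2 and d = 6943.
x_0 = 5^6943 mod 27773 = 527.
x_1 = 527^2 mod 27773 = 27772.

27772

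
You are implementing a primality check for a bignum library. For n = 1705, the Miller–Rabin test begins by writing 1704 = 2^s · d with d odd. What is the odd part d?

Halving: 1704 → 852 → 426 → 213; 213 is odd.
So 1704 = 2^3 · 213.

213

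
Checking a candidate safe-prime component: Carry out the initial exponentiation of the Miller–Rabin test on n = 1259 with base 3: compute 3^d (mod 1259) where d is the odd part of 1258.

1

n − 1 = 1258 = 2^1 · 629, so s = 1 and d = 629.
Repeated squaring mod 1259: 3^1 ≡ 3, 3^2 ≡ 9, 3^4 ≡ 81, 3^8 ≡ 266, 3^16 ≡ 252, 3^32 ≡ 554, 3^64 ≡ 979, 3^128 ≡ 342, 3^256 ≡ 1136, 3^512 ≡ 21.
629 = 512 + 64 + 32 + 16 + 4 + 1, so 3^629 ≡ 21·979·554·252·81·3 ≡ 1 (mod 1259).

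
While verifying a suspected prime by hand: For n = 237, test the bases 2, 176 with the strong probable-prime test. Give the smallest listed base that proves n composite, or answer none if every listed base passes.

2

n − 1 = 236 = 2^2 · 59, so s = 2 and d = 59.
Base 2: x_0 = 2^59 mod 237 = 167. x_0 is neither 1 nor 236, so continue squaring. x_1 = 167^2 mod 237 = 160. Reached i = s−1 = 1 without hitting −1: 2 is a Miller–Rabin witness and 237 is composite.
Base 176: x_0 = 176^59 mod 237 = 131. x_0 is neither 1 nor 236, so continue squaring. x_1 = 131^2 mod 237 = 97. Reached i = s−1 = 1 without hitting −1: 176 is a Miller–Rabin witness and 237 is composite.
The smallest witness among the given bases is 2.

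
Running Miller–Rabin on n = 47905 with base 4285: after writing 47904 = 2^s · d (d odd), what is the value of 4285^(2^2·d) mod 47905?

5240

n − 1 = 47904 = 2^5 · 1497, so s = 5 and d = 1497.
x_0 = 4285^1497 mod 47905 = 43480.
x_1 = 43480^2 mod 47905 = 35385.
x_2 = 35385^2 mod 47905 = 5240.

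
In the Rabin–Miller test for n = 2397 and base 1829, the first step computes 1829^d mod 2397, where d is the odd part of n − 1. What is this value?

n − 1 = 2396 = 2^2 · 599, so s = 2 and d = 599.
By repeated squaring, 1829^599 ≡ 1688 (mod 2397).

1688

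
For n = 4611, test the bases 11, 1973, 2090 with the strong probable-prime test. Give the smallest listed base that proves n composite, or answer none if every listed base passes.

n − 1 = 4610 = 2^1 · 2305, so s = 1 and d = 2305.
Base 11: x_0 = 11^2305 mod 4611 = 4439. x_0 ∉ {1, 4610} and s = 1, so 11 is a Miller–Rabin witness and 4611 is composite.
Base 1973: x_0 = 1973^2305 mod 4611 = 2843. x_0 ∉ {1, 4610} and s = 1, so 1973 is a Miller–Rabin witness and 4611 is composite.
Base 2090: x_0 = 2090^2305 mod 4611 = 1295. x_0 ∉ {1, 4610} and s = 1, so 2090 is a Miller–Rabin witness and 4611 is composite.
The smallest witness among the given bases is 11.

11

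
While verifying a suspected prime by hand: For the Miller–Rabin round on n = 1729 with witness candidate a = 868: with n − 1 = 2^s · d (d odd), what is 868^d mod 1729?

n − 1 = 1728 = 2^6 · 27, so s = 6 and d = 27.
868^27 mod 1729 = 987.

987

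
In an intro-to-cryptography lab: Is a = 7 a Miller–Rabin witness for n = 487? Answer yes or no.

n − 1 = 486 = 2^1 · 243, so s = 1 and d = 243.
x_0 = 7^243 mod 487 = 486.
x_0 = 486 ≡ −1, so 7 is not a witness.

no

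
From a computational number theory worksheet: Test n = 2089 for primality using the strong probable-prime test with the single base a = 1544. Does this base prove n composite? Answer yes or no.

no

n − 1 = 2088 = 2^3 · 261, so s = 3 and d = 261.
Repeated squaring mod 2089: 1544^1 ≡ 1544, 1544^2 ≡ 387, 1544^4 ≡ 1450, 1544^8 ≡ 966, 1544^16 ≡ 1462, 1544^32 ≡ 397, 1544^64 ≡ 934, 1544^128 ≡ 1243, 1544^256 ≡ 1278.
261 = 256 + 4 + 1, so 1544^261 ≡ 1278·1450·1544 ≡ 84 (mod 2089).
x_0 = 1544^261 mod 2089 = 84.
x_0 is neither 1 nor 2088, so continue squaring.
x_1 = 84^2 mod 2089 = 789.
x_2 = 789^2 mod 2089 = 2088.
x_2 ≡ −1, so 1544 is not a witness.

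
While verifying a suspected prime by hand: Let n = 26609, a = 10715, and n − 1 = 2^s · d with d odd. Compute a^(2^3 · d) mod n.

n − 1 = 26608 = 2^4 · 1663, so s = 4 and d = 1663.
x_0 = 10715^1663 mod 26609 = 23332.
x_1 = 23332^2 mod 26609 = 15302.
x_2 = 15302^2 mod 26609 = 18613.
x_3 = 18613^2 mod 26609 = 21198.

21198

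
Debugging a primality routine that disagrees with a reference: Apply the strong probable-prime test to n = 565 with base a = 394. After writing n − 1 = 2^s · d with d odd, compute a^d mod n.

n − 1 = 564 = 2^2 · 141, so s = 2 and d = 141.
394^141 mod 565 = 79.

79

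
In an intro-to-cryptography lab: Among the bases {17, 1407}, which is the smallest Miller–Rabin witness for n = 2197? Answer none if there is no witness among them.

n − 1 = 2196 = 2^2 · 549, so s = 2 and d = 549.
Base 17: x_0 = 17^549 mod 2197 = 688. x_0 is neither 1 nor 2196, so continue squaring. x_1 = 688^2 mod 2197 = 989. Reached i = s−1 = 1 without hitting −1: 17 is a Miller–Rabin witness and 2197 is composite.
Base 1407: x_0 = 1407^549 mod 2197 = 1769. x_0 is neither 1 nor 2196, so continue squaring. x_1 = 1769^2 mod 2197 = 833. Reached i = s−1 = 1 without hitting −1: 1407 is a Miller–Rabin witness and 2197 is composite.
The smallest witness among the given bases is 17.

17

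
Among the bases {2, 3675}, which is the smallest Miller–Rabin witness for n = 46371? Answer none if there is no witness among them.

2

n − 1 = 46370 = 2^1 · 23185, so s = 1 and d = 23185.
Base 2: x_0 = 2^23185 mod 46371 = 36194. x_0 ∉ {1, 46370} and s = 1, so 2 is a Miller–Rabin witness and 46371 is composite.
Base 3675: x_0 = 3675^23185 mod 46371 = 26295. x_0 ∉ {1, 46370} and s = 1, so 3675 is a Miller–Rabin witness and 46371 is composite.
The smallest witness among the given bases is 2.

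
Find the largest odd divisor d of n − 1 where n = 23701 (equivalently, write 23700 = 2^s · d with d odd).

Halving: 23700 → 11850 → 5925; 5925 is odd.
So 23700 = 2^2 · 5925.

5925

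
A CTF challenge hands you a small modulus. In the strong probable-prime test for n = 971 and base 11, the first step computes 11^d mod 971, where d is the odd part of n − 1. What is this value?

970

n − 1 = 970 = 2^1 · 485, so s = 1 and d = 485.
Repeated squaring mod 971: 11^1 ≡ 11, 11^2 ≡ 121, 11^4 ≡ 76, 11^8 ≡ 921, 11^16 ≡ 558, 11^32 ≡ 644, 11^64 ≡ 119, 11^128 ≡ 567, 11^256 ≡ 88.
485 = 256 + 128 + 64 + 32 + 4 + 1, so 11^485 ≡ 88·567·119·644·76·11 ≡ 970 (mod 971).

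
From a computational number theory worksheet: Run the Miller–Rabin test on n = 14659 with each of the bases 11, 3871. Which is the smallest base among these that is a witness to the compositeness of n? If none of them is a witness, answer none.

11

n − 1 = 14658 = 2^1 · 7329, so s = 1 and d = 7329.
Base 11: x_0 = 11^7329 mod 14659 = 4203. x_0 ∉ {1, 14658} and s = 1, so 11 is a Miller–Rabin witness and 14659 is composite.
Base 3871: x_0 = 3871^7329 mod 14659 = 1835. x_0 ∉ {1, 14658} and s = 1, so 3871 is a Miller–Rabin witness and 14659 is composite.
The smallest witness among the given bases is 11.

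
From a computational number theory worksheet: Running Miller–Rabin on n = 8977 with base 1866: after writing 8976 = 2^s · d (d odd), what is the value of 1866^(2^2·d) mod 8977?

n − 1 = 8976 = 2^4 · 561, so s = 4 and d = 561.
x_0 = 1866^561 mod 8977 = 4226.
x_1 = 4226^2 mod 8977 = 3823.
x_2 = 3823^2 mod 8977 = 773.

773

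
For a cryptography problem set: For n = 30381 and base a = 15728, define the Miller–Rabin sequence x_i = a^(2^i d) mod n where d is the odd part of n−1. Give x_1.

5782

n − 1 = 30380 = 2^2 · 7595, so s = 2 and d = 7595.
By repeated squaring, 15728^7595 ≡ 12668 (mod 30381).
x_0 = 12668.
x_1 = 12668^2 mod 30381 = 5782.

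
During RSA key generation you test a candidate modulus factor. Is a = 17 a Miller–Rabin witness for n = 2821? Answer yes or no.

n − 1 = 2820 = 2^2 · 705, so s = 2 and d = 705.
x_0 = 17^705 mod 2821 = 2820.
x_0 = 2820 ≡ −1, so 17 is not a witness.

no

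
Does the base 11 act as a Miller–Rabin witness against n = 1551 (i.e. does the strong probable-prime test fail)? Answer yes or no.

n − 1 = 1550 = 2^1 · 775, so s = 1 and d = 775.
x_0 = 11^775 mod 1551 = 44.
x_0 ∉ {1, 1550} and s = 1, so 11 is a Miller–Rabin witness and 1551 is composite.

yes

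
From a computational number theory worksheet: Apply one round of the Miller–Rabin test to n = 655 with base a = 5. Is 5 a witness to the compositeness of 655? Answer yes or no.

yes

n − 1 = 654 = 2^1 · 327, so s = 1 and d = 327.
Repeated squaring mod 655: 5^1 ≡ 5, 5^2 ≡ 25, 5^4 ≡ 625, 5^8 ≡ 245, 5^16 ≡ 420, 5^32 ≡ 205, 5^64 ≡ 105, 5^128 ≡ 545, 5^256 ≡ 310.
327 = 256 + 64 + 4 + 2 + 1, so 5^327 ≡ 310·105·625·25·5 ≡ 25 (mod 655).
x_0 = 5^327 mod 655 = 25.
x_0 ∉ {1, 654} and s = 1, so 5 is a Miller–Rabin witness and 655 is composite.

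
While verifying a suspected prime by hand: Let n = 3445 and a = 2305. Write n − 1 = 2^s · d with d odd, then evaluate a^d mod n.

n − 1 = 3444 = 2^2 · 861, so s = 2 and d = 861.
2305^861 mod 3445 = 285.

285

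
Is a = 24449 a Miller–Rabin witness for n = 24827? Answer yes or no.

n − 1 = 24826 = 2^1 · 12413, so s = 1 and d = 12413.
By repeated squaring, 24449^12413 ≡ 24323 (mod 24827).
x_0 = 24449^12413 mod 24827 = 24323.
x_0 ∉ {1, 24826} and s = 1, so 24449 is a Miller–Rabin witness and 24827 is composite.

yes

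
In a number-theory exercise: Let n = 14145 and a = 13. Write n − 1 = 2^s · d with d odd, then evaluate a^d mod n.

n − 1 = 14144 = 2^6 · 221, so s = 6 and d = 221.
13^221 mod 14145 = 8638.

8638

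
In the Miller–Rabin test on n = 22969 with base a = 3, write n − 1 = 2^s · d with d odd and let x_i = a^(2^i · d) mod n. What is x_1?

21026

n − 1 = 22968 = 2^3 · 2871, so s = 3 and d = 2871.
x_0 = 3^2871 mod 22969 = 20062.
x_1 = 20062^2 mod 22969 = 21026.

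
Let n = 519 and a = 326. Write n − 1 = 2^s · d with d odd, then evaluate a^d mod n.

n − 1 = 518 = 2^1 · 259, so s = 1 and d = 259.
326^259 mod 519 = 20.

20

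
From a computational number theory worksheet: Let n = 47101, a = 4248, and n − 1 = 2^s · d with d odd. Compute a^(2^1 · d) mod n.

n − 1 = 47100 = 2^2 · 11775, so s = 2 and d = 11775.
x_0 = 4248^11775 mod 47101 = 45278.
x_1 = 45278^2 mod 47101 = 26259.

26259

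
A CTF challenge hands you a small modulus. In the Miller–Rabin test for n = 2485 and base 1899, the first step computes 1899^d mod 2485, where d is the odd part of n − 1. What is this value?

414

n − 1 = 2484 = 2^2 · 621, so s = 2 and d = 621.
1899^621 mod 2485 = 414.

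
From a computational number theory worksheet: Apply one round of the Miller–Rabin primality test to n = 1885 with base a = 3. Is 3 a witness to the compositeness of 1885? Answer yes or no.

yes

n − 1 = 1884 = 2^2 · 471, so s = 2 and d = 471.
x_0 = 3^471 mod 1885 = 1197.
x_0 is neither 1 nor 1884, so continue squaring.
x_1 = 1197^2 mod 1885 = 209.
Reached i = s−1 = 1 without hitting −1: 3 is a Miller–Rabin witness and 1885 is composite.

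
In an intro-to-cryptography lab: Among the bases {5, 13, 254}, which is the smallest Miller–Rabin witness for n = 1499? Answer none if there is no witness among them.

n − 1 = 1498 = 2^1 · 749, so s = 1 and d = 749.
Base 5: x_0 = 5^749 mod 1499 = 1. x_0 = 1, so 5 is not a witness.
Base 13: x_0 = 13^749 mod 1499 = 1. x_0 = 1, so 13 is not a witness.
Base 254: x_0 = 254^749 mod 1499 = 1498. x_0 = 1498 ≡ −1, so 254 is not a witness.
No listed base is a witness for 1499.

none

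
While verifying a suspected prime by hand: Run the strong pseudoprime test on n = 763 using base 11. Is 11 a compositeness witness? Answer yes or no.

yes

n − 1 = 762 = 2^1 · 381, so s = 1 and d = 381.
x_0 = 11^381 mod 763 = 631.
x_0 ∉ {1, 762} and s = 1, so 11 is a Miller–Rabin witness and 763 is composite.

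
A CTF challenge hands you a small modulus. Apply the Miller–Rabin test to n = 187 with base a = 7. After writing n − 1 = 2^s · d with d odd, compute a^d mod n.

57

n − 1 = 186 = 2^1 · 93, so s = 1 and d = 93.
Repeated squaring mod 187: 7^1 ≡ 7, 7^2 ≡ 49, 7^4 ≡ 157, 7^8 ≡ 152, 7^16 ≡ 103, 7^32 ≡ 137, 7^64 ≡ 69.
93 = 64 + 16 + 8 + 4 + 1, so 7^93 ≡ 69·103·152·157·7 ≡ 57 (mod 187).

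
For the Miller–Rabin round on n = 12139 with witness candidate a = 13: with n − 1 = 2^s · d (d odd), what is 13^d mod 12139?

n − 1 = 12138 = 2^1 · 6069, so s = 1 and d = 6069.
By repeated squaring, 13^6069 ≡ 3295 (mod 12139).

3295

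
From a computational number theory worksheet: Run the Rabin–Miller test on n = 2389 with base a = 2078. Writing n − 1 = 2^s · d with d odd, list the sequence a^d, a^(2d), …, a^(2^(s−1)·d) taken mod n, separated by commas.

2388, 1

n − 1 = 2388 = 2^2 · 597, so s = 2 and d = 597.
x_0 = 2078^597 mod 2389 = 2388.
x_1 = 2388^2 mod 2389 = 1.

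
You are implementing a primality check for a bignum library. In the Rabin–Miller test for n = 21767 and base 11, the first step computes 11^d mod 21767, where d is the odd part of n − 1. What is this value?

21766

n − 1 = 21766 = 2^1 · 10883, so s = 1 and d = 10883.
11^10883 mod 21767 = 21766.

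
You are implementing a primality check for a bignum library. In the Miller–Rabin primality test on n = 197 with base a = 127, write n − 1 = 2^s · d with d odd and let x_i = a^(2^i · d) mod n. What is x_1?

n − 1 = 196 = 2^2 · 49, so s = 2 and d = 49.
By repeated squaring, 127^49 ≡ 196 (mod 197).
x_0 = 196.
x_1 = 196^2 mod 197 = 1.

1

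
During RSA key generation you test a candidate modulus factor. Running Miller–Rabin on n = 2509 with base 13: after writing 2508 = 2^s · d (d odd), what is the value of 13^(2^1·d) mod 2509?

507

n − 1 = 2508 = 2^2 · 627, so s = 2 and d = 627.
x_0 = 13^627 mod 2509 = 182.
x_1 = 182^2 mod 2509 = 507.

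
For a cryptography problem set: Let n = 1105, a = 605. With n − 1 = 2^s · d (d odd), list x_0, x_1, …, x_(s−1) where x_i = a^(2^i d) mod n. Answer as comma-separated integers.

125, 155, 820, 560

n − 1 = 1104 = 2^4 · 69, so s = 4 and d = 69.
x_0 = 605^69 mod 1105 = 125.
x_1 = 125^2 mod 1105 = 155.
x_2 = 155^2 mod 1105 = 820.
x_3 = 820^2 mod 1105 = 560.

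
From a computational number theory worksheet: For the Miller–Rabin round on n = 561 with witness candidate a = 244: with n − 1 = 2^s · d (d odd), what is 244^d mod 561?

n − 1 = 560 = 2^4 · 35, so s = 4 and d = 35.
244^35 mod 561 = 505.

505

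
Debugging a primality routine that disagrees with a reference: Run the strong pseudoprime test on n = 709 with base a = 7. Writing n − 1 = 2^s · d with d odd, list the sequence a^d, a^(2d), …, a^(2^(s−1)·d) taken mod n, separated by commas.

1, 1

n − 1 = 708 = 2^2 · 177, so s = 2 and d = 177.
x_0 = 7^177 mod 709 = 1.
x_1 = 1^2 mod 709 = 1.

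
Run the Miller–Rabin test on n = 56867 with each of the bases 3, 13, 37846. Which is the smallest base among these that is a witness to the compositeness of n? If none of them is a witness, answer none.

n − 1 = 56866 = 2^1 · 28433, so s = 1 and d = 28433.
Base 3: x_0 = 3^28433 mod 56867 = 34115. x_0 ∉ {1, 56866} and s = 1, so 3 is a Miller–Rabin witness and 56867 is composite.
Base 13: x_0 = 13^28433 mod 56867 = 20940. x_0 ∉ {1, 56866} and s = 1, so 13 is a Miller–Rabin witness and 56867 is composite.
Base 37846: x_0 = 37846^28433 mod 56867 = 3652. x_0 ∉ {1, 56866} and s = 1, so 37846 is a Miller–Rabin witness and 56867 is composite.
The smallest witness among the given bases is 3.

3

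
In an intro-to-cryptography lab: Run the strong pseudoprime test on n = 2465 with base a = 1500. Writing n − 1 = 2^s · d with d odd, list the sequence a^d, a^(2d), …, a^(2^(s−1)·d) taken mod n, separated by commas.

n − 1 = 2464 = 2^5 · 77, so s = 5 and d = 77.
x_0 = 1500^77 mod 2465 = 1670.
x_1 = 1670^2 mod 2465 = 985.
x_2 = 985^2 mod 2465 = 1480.
x_3 = 1480^2 mod 2465 = 1480.
x_4 = 1480^2 mod 2465 = 1480.

1670, 985, 1480, 1480, 1480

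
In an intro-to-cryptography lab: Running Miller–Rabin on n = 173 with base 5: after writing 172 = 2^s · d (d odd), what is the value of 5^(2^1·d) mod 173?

172

n − 1 = 172 = 2^2 · 43, so s = 2 and d = 43.
By repeated squaring, 5^43 ≡ 93 (mod 173).
x_0 = 93.
x_1 = 93^2 mod 173 = 172.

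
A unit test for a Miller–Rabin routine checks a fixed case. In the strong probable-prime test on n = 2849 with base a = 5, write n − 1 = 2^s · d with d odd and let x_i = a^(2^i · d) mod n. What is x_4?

n − 1 = 2848 = 2^5 · 89, so s = 5 and d = 89.
Repeated squaring mod 2849: 5^1 ≡ 5, 5^2 ≡ 25, 5^4 ≡ 625, 5^8 ≡ 312, 5^16 ≡ 478, 5^32 ≡ 564, 5^64 ≡ 1857.
89 = 64 + 16 + 8 + 1, so 5^89 ≡ 1857·478·312·5 ≡ 2649 (mod 2849).
x_0 = 2649.
x_1 = 2649^2 mod 2849 = 114.
x_2 = 114^2 mod 2849 = 1600.
x_3 = 1600^2 mod 2849 = 1598.
x_4 = 1598^2 mod 2849 = 900.

900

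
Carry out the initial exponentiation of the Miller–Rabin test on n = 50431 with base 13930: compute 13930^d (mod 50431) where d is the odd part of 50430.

n − 1 = 50430 = 2^1 · 25215, so s = 1 and d = 25215.
By repeated squaring, 13930^25215 ≡ 44186 (mod 50431).

44186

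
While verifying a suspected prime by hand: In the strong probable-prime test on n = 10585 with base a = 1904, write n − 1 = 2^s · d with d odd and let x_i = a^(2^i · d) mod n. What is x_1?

2116

n − 1 = 10584 = 2^3 · 1323, so s = 3 and d = 1323.
x_0 = 1904^1323 mod 10585 = 10539.
x_1 = 10539^2 mod 10585 = 2116.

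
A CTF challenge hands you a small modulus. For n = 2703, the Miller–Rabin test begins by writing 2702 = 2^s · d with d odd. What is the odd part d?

1351

Halving: 2702 → 1351; 1351 is odd.
So 2702 = 2^1 · 1351.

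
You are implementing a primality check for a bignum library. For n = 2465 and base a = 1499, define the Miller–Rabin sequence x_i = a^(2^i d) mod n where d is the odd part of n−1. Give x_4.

1

n − 1 = 2464 = 2^5 · 77, so s = 5 and d = 77.
x_0 = 1499^77 mod 2465 = 1219.
x_1 = 1219^2 mod 2465 = 2031.
x_2 = 2031^2 mod 2465 = 1016.
x_3 = 1016^2 mod 2465 = 1886.
x_4 = 1886^2 mod 2465 = 1.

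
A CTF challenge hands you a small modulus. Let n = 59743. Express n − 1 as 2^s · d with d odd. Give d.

29871

Halving: 59742 → 29871; 29871 is odd.
So 59742 = 2^1 · 29871.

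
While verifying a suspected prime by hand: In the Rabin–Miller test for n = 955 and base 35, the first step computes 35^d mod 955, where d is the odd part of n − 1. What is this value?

n − 1 = 954 = 2^1 · 477, so s = 1 and d = 477.
By repeated squaring, 35^477 ≡ 685 (mod 955).

685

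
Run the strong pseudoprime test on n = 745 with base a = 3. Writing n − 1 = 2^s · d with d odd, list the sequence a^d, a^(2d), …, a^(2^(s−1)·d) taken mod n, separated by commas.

n − 1 = 744 = 2^3 · 93, so s = 3 and d = 93.
x_0 = 3^93 mod 745 = 368.
x_1 = 368^2 mod 745 = 579.
x_2 = 579^2 mod 745 = 736.

368, 579, 736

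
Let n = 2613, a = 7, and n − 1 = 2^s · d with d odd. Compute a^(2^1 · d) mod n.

2266

n − 1 = 2612 = 2^2 · 653, so s = 2 and d = 653.
x_0 = 7^653 mod 2613 = 1324.
x_1 = 1324^2 mod 2613 = 2266.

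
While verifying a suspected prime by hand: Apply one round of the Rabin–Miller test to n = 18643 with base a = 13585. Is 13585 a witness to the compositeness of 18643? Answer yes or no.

yes

n − 1 = 18642 = 2^1 · 9321, so s = 1 and d = 9321.
Repeated squaring mod 18643: 13585^1 ≡ 13585, 13585^2 ≡ 5168, 13585^4 ≡ 11448, 13585^8 ≡ 15057, 13585^16 ≡ 14369, 13585^32 ≡ 15579, 13585^64 ≡ 10667, 13585^128 ≡ 6660, 13585^256 ≡ 3903, 13585^512 ≡ 2078, 13585^1024 ≡ 11551, 13585^2048 ≡ 16293, 13585^4096 ≡ 4172, 13585^8192 ≡ 11665.
9321 = 8192 + 1024 + 64 + 32 + 8 + 1, so 13585^9321 ≡ 11665·11551·10667·15579·15057·13585 ≡ 3326 (mod 18643).
x_0 = 13585^9321 mod 18643 = 3326.
x_0 ∉ {1, 18642} and s = 1, so 13585 is a Miller–Rabin witness and 18643 is composite.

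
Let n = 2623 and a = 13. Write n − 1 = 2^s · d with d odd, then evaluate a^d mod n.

n − 1 = 2622 = 2^1 · 1311, so s = 1 and d = 1311.
By repeated squaring, 13^1311 ≡ 1526 (mod 2623).

1526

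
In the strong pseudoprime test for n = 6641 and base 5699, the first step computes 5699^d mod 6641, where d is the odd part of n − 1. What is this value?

n − 1 = 6640 = 2^4 · 415, so s = 4 and d = 415.
Repeated squaring mod 6641: 5699^1 ≡ 5699, 5699^2 ≡ 4111, 5699^4 ≡ 5617, 5699^8 ≡ 5939, 5699^16 ≡ 1370, 5699^32 ≡ 4138, 5699^64 ≡ 2546, 5699^128 ≡ 500, 5699^256 ≡ 4283.
415 = 256 + 128 + 16 + 8 + 4 + 2 + 1, so 5699^415 ≡ 4283·500·1370·5939·5617·4111·5699 ≡ 3889 (mod 6641).

3889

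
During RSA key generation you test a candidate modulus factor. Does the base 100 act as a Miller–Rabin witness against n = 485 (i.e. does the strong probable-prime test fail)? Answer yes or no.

n − 1 = 484 = 2^2 · 121, so s = 2 and d = 121.
x_0 = 100^121 mod 485 = 385.
x_0 is neither 1 nor 484, so continue squaring.
x_1 = 385^2 mod 485 = 300.
Reached i = s−1 = 1 without hitting −1: 100 is a Miller–Rabin witness and 485 is composite.

yes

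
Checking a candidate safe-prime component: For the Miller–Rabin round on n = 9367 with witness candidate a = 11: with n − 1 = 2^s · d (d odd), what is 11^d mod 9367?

5435

n − 1 = 9366 = 2^1 · 4683, so s = 1 and d = 4683.
11^4683 mod 9367 = 5435.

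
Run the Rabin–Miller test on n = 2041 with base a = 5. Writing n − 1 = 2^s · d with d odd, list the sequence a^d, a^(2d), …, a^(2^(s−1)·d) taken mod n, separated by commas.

1529, 896, 703

n − 1 = 2040 = 2^3 · 255, so s = 3 and d = 255.
x_0 = 5^255 mod 2041 = 1529.
x_1 = 1529^2 mod 2041 = 896.
x_2 = 896^2 mod 2041 = 703.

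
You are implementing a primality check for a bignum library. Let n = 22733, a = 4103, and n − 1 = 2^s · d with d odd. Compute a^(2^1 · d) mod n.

n − 1 = 22732 = 2^2 · 5683, so s = 2 and d = 5683.
Repeated squaring mod 22733: 4103^1 ≡ 4103, 4103^2 ≡ 12189, 4103^4 ≡ 11566, 4103^8 ≡ 11384, 4103^16 ≡ 17356, 4103^32 ≡ 18486, 4103^64 ≡ 9740, 4103^128 ≡ 2791, 4103^256 ≡ 14995, 4103^512 ≡ 20655, 4103^1024 ≡ 21547, 4103^2048 ≡ 19883, 4103^4096 ≡ 6819.
5683 = 4096 + 1024 + 512 + 32 + 16 + 2 + 1, so 4103^5683 ≡ 6819·21547·20655·18486·17356·12189·4103 ≡ 3793 (mod 22733).
x_0 = 3793.
x_1 = 3793^2 mod 22733 = 19593.

19593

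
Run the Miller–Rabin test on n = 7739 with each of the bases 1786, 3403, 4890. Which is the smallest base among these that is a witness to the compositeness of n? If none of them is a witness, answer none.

n − 1 = 7738 = 2^1 · 3869, so s = 1 and d = 3869.
Base 1786: x_0 = 1786^3869 mod 7739 = 3230. x_0 ∉ {1, 7738} and s = 1, so 1786 is a Miller–Rabin witness and 7739 is composite.
Base 3403: x_0 = 3403^3869 mod 7739 = 6333. x_0 ∉ {1, 7738} and s = 1, so 3403 is a Miller–Rabin witness and 7739 is composite.
Base 4890: x_0 = 4890^3869 mod 7739 = 3594. x_0 ∉ {1, 7738} and s = 1, so 4890 is a Miller–Rabin witness and 7739 is composite.
The smallest witness among the given bases is 1786.

1786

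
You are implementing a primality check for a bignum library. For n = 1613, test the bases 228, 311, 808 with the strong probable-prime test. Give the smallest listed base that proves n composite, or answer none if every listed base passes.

n − 1 = 1612 = 2^2 · 403, so s = 2 and d = 403.
Base 228: x_0 = 228^403 mod 1613 = 1486. x_0 is neither 1 nor 1612, so continue squaring. x_1 = 1486^2 mod 1613 = 1612. x_1 ≡ −1, so 228 is not a witness.
Base 311: x_0 = 311^403 mod 1613 = 127. x_0 is neither 1 nor 1612, so continue squaring. x_1 = 127^2 mod 1613 = 1612. x_1 ≡ −1, so 311 is not a witness.
Base 808: x_0 = 808^403 mod 1613 = 1. x_0 = 1, so 808 is not a witness.
No listed base is a witness for 1613.

none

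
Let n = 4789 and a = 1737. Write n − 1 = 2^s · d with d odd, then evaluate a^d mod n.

4788

n − 1 = 4788 = 2^2 · 1197, so s = 2 and d = 1197.
1737^1197 mod 4789 = 4788.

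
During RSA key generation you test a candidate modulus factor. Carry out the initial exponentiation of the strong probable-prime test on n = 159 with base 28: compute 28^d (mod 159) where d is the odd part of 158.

n − 1 = 158 = 2^1 · 79, so s = 1 and d = 79.
By repeated squaring, 28^79 ≡ 28 (mod 159).

28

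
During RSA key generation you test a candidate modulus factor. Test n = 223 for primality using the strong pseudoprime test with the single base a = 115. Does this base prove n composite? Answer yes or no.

n − 1 = 222 = 2^1 · 111, so s = 1 and d = 111.
Repeated squaring mod 223: 115^1 ≡ 115, 115^2 ≡ 68, 115^4 ≡ 164, 115^8 ≡ 136, 115^16 ≡ 210, 115^32 ≡ 169, 115^64 ≡ 17.
111 = 64 + 32 + 8 + 4 + 2 + 1, so 115^111 ≡ 17·169·136·164·68·115 ≡ 1 (mod 223).
x_0 = 115^111 mod 223 = 1.
x_0 = 1, so 115 is not a witness.

no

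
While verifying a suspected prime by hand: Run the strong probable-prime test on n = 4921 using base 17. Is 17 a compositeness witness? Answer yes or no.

n − 1 = 4920 = 2^3 · 615, so s = 3 and d = 615.
x_0 = 17^615 mod 4921 = 4913.
x_0 is neither 1 nor 4920, so continue squaring.
x_1 = 4913^2 mod 4921 = 64.
x_2 = 64^2 mod 4921 = 4096.
Reached i = s−1 = 2 without hitting −1: 17 is a Miller–Rabin witness and 4921 is composite.

yes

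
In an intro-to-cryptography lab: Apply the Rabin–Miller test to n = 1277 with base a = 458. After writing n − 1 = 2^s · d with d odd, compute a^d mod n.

n − 1 = 1276 = 2^2 · 319, so s = 2 and d = 319.
458^319 mod 1277 = 113.

113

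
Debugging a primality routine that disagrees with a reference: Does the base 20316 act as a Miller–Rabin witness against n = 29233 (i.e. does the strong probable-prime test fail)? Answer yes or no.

n − 1 = 29232 = 2^4 · 1827, so s = 4 and d = 1827.
x_0 = 20316^1827 mod 29233 = 14957.
x_0 is neither 1 nor 29232, so continue squaring.
x_1 = 14957^2 mod 29233 = 20933.
x_2 = 20933^2 mod 29233 = 17052.
x_3 = 17052^2 mod 29233 = 19286.
Reached i = s−1 = 3 without hitting −1: 20316 is a Miller–Rabin witness and 29233 is composite.

yes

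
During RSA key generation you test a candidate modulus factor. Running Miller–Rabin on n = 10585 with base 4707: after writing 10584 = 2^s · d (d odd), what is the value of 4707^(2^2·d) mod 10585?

1

n − 1 = 10584 = 2^3 · 1323, so s = 3 and d = 1323.
x_0 = 4707^1323 mod 10585 = 8003.
x_1 = 8003^2 mod 10585 = 8759.
x_2 = 8759^2 mod 10585 = 1.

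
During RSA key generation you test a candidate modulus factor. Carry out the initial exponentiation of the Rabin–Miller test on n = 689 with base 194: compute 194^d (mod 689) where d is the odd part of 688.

n − 1 = 688 = 2^4 · 43, so s = 4 and d = 43.
Repeated squaring mod 689: 194^1 ≡ 194, 194^2 ≡ 430, 194^4 ≡ 248, 194^8 ≡ 183, 194^16 ≡ 417, 194^32 ≡ 261.
43 = 32 + 8 + 2 + 1, so 194^43 ≡ 261·183·430·194 ≡ 298 (mod 689).

298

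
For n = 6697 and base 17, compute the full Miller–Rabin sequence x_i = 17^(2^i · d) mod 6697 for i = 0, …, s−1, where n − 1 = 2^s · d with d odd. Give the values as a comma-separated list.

n − 1 = 6696 = 2^3 · 837, so s = 3 and d = 837.
x_0 = 17^837 mod 6697 = 5630.
x_1 = 5630^2 mod 6697 = 6696.
x_2 = 6696^2 mod 6697 = 1.

5630, 6696, 1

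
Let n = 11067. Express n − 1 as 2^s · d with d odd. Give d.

Halving: 11066 → 5533; 5533 is odd.
So 11066 = 2^1 · 5533.

5533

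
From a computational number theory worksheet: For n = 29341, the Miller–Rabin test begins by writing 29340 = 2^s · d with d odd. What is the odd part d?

7335

Halving: 29340 → 14670 → 7335; 7335 is odd.
So 29340 = 2^2 · 7335.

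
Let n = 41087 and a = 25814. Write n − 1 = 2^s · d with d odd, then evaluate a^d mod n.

24331

n − 1 = 41086 = 2^1 · 20543, so s = 1 and d = 20543.
Repeated squaring mod 41087: 25814^1 ≡ 25814, 25814^2 ≡ 13630, 25814^4 ≡ 22573, 25814^8 ≡ 20442, 25814^16 ≡ 20574, 25814^32 ≡ 11202, 25814^64 ≡ 5106, 25814^128 ≡ 22078, 25814^256 ≡ 23003, 25814^512 ≡ 19623, 25814^1024 ≡ 35852, 25814^2048 ≡ 196, 25814^4096 ≡ 38416, 25814^8192 ≡ 26190, 25814^16384 ≡ 9722.
20543 = 16384 + 4096 + 32 + 16 + 8 + 4 + 2 + 1, so 25814^20543 ≡ 9722·38416·11202·20574·20442·22573·13630·25814 ≡ 24331 (mod 41087).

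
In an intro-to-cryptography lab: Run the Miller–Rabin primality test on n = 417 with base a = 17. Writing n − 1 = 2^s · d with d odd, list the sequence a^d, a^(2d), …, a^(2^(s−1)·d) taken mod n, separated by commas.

380, 118, 163, 298, 400

n − 1 = 416 = 2^5 · 13, so s = 5 and d = 13.
x_0 = 17^13 mod 417 = 380.
x_1 = 380^2 mod 417 = 118.
x_2 = 118^2 mod 417 = 163.
x_3 = 163^2 mod 417 = 298.
x_4 = 298^2 mod 417 = 400.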